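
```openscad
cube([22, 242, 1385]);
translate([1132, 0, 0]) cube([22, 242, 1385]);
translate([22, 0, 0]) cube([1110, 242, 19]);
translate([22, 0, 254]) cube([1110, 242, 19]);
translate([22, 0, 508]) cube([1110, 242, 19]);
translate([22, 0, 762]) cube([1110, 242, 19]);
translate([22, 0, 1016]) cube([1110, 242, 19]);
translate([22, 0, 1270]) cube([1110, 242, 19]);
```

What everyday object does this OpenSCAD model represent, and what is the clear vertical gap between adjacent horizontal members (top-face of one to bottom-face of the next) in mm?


A bookshelf. The clear shelf gap is 235 mm.

Two tall side panels with 6 horizontal boards between them — a bookshelf. The first two shelf undersides are at z = 0 and z = 254; with shelf thickness 19, the clear gap is 254 − 0 − 19 = 235 mm.


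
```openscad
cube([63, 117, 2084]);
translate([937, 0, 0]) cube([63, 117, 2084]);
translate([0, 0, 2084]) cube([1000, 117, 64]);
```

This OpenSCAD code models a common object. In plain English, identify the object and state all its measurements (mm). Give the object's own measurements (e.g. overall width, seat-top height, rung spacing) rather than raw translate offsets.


A door frame. The clear opening is 874 mm wide and 2084 mm high. Two 63 mm wide jambs, 117 mm deep, stand either side of the opening from the floor to the top of the opening. A 64 mm thick head sits across the top of both jambs, spanning the full outside width of the frame.


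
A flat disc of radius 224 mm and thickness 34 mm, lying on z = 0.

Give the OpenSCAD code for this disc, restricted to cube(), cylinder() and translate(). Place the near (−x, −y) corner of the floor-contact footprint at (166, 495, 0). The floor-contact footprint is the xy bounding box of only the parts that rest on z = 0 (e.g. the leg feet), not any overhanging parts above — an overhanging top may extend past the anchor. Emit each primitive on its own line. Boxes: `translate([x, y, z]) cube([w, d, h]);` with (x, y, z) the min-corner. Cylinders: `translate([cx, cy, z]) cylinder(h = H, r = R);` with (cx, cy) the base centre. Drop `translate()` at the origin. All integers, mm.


translate([390, 719, 0]) cylinder(h = 34, r = 224);


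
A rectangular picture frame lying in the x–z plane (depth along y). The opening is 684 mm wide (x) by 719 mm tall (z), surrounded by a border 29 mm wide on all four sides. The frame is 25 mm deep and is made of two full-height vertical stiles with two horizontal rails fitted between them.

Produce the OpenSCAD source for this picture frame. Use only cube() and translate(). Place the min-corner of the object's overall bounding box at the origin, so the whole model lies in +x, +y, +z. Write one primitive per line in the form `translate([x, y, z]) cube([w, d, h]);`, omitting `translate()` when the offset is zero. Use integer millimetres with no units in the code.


cube([29, 25, 777]);
translate([713, 0, 0]) cube([29, 25, 777]);
translate([29, 0, 0]) cube([684, 25, 29]);
translate([29, 0, 748]) cube([684, 25, 29]);


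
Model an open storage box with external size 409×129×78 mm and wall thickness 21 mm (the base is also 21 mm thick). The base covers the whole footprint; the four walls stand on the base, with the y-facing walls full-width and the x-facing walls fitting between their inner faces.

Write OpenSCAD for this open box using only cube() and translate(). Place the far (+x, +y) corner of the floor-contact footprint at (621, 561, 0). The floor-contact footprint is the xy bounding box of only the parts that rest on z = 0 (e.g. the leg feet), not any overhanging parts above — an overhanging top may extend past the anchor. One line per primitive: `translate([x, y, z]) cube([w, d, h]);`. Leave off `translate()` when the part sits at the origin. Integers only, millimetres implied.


translate([212, 432, 0]) cube([409, 129, 21]);
translate([212, 432, 21]) cube([409, 21, 57]);
translate([212, 540, 21]) cube([409, 21, 57]);
translate([212, 453, 21]) cube([21, 87, 57]);
translate([600, 453, 21]) cube([21, 87, 57]);


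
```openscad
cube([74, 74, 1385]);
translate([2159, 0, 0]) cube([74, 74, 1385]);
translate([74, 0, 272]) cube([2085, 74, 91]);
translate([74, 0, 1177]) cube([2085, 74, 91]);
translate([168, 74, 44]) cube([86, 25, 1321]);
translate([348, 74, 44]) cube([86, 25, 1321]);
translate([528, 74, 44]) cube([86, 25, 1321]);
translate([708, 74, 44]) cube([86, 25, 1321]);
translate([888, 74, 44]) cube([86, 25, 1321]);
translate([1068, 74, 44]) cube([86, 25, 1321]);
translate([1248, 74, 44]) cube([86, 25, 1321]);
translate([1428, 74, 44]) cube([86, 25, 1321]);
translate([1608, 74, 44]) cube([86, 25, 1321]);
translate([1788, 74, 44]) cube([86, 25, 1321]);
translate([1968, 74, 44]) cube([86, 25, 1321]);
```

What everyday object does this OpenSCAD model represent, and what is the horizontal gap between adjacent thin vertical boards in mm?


A fence section. The picket gap is 94 mm.

Two posts, two rails, 11 pickets — a fence section. Span 2085 mm holds 11 pickets of 86 mm with 12 equal gaps: ⌊(2085 − 11·86) / 12⌋ = 94 mm.


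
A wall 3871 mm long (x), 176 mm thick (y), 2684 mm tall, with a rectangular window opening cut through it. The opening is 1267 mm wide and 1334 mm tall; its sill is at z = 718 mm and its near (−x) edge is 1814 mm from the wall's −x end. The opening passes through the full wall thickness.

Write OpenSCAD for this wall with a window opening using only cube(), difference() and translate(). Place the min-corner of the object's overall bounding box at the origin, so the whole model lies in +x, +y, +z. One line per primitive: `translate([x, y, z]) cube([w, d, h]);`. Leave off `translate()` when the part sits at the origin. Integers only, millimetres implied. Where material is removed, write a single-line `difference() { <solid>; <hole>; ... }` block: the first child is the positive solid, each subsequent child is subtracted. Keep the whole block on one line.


difference() { cube([3871, 176, 2684]); translate([1814, 0, 718]) cube([1267, 176, 1334]); }


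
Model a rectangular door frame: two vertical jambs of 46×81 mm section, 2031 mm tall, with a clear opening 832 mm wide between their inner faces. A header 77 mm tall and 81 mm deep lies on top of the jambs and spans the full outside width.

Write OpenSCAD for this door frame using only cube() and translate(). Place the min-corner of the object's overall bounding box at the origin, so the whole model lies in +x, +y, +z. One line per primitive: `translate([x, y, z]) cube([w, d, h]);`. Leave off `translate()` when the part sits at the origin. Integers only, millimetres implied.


cube([46, 81, 2031]);
translate([878, 0, 0]) cube([46, 81, 2031]);
translate([0, 0, 2031]) cube([924, 81, 77]);


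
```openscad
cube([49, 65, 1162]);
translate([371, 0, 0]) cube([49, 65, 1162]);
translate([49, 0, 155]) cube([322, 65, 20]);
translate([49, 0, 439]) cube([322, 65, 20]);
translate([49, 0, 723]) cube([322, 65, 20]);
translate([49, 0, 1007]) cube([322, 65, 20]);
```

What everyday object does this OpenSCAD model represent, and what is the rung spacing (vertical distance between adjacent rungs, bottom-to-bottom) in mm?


A ladder. The rung spacing is 284 mm.

Two tall 49×65 posts with 4 short bars between them — a ladder. Adjacent rungs sit at z = 155 and z = 439, so the spacing is 439 − 155 = 284 mm.


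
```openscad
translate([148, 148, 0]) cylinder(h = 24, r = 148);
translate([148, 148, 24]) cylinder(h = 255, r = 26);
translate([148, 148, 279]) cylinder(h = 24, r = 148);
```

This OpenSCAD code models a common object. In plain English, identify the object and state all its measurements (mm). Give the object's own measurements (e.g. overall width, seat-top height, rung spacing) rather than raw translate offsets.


A spool: two coaxial disc flanges of radius 148 mm and thickness 24 mm, joined by a core cylinder of radius 26 mm and height 255 mm. The lower flange rests on z = 0 and the three cylinders share a vertical axis.


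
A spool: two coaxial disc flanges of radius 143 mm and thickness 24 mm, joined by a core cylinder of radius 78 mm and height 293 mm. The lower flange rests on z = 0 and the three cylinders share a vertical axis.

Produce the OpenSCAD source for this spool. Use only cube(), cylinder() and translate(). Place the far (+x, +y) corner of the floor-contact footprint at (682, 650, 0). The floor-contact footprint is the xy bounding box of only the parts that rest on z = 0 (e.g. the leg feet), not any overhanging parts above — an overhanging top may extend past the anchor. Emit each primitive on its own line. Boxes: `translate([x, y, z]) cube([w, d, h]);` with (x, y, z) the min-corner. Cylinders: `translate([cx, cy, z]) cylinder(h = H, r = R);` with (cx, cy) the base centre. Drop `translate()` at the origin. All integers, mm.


translate([539, 507, 0]) cylinder(h = 24, r = 143);
translate([539, 507, 24]) cylinder(h = 293, r = 78);
translate([539, 507, 317]) cylinder(h = 24, r = 143);


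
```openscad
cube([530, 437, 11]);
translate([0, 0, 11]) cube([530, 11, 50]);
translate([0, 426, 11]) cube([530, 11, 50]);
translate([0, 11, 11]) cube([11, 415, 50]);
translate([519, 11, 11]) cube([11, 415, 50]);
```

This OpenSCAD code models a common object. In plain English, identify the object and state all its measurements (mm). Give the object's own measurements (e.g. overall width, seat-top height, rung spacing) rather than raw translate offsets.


An open-topped rectangular box: outside dimensions 530×437×61 mm, with a uniform wall and base thickness of 11 mm. The base is a full 530×437 slab on the floor; four walls sit on top of the base. The front and back walls (the −y and +y sides) span the full width; the two side walls fit between them.


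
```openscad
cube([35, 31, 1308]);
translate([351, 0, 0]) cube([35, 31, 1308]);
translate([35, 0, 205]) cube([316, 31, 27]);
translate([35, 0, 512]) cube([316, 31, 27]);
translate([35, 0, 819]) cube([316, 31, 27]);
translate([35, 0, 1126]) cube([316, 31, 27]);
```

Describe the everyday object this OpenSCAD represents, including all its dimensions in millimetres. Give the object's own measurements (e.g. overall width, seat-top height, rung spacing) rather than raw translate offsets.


A straight ladder. Two 35×31 mm vertical rails, 1308 mm tall, stand 386 mm apart (outside-to-outside) with their front faces coplanar on the −y side. 4 rungs, each 31 mm deep and 27 mm tall, span between the inner faces of the rails, front faces flush with the rails. The lowest rung's underside is at z = 205 mm and rungs are spaced 307 mm apart (underside to underside).


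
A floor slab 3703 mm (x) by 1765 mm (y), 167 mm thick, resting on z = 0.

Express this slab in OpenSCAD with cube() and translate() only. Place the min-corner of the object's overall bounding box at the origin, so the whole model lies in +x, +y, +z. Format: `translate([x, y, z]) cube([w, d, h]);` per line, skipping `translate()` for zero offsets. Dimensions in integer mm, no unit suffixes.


cube([3703, 1765, 167]);


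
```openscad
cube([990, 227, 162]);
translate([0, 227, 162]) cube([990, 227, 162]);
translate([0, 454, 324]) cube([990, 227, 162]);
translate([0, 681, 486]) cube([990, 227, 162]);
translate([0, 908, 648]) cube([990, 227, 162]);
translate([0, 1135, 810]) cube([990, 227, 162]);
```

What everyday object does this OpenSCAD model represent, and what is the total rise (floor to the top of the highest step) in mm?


A staircase. The total rise is 972 mm.

6 identical blocks, each offset up and back from the previous — a staircase. Each step is 162 mm tall and there are 6 of them, so the total rise is 6 × 162 = 972 mm.


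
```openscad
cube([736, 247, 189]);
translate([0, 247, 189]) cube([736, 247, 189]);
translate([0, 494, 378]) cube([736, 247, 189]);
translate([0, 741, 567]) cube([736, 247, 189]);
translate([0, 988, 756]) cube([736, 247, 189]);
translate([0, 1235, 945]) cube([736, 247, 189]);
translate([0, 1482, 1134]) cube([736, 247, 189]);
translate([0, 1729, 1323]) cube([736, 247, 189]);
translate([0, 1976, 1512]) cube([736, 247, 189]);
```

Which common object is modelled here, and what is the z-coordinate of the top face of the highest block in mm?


A staircase. The total rise is 1701 mm.

9 identical blocks, each offset up and back from the previous — a staircase. Each step is 189 mm tall and there are 9 of them, so the total rise is 9 × 189 = 1701 mm.


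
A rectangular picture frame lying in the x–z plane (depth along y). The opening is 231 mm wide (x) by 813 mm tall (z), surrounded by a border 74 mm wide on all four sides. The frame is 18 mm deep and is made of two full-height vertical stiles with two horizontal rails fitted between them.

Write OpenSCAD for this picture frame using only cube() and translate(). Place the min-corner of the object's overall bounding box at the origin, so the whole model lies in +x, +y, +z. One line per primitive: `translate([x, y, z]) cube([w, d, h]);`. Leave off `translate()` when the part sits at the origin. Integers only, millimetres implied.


cube([74, 18, 961]);
translate([305, 0, 0]) cube([74, 18, 961]);
translate([74, 0, 0]) cube([231, 18, 74]);
translate([74, 0, 887]) cube([231, 18, 74]);


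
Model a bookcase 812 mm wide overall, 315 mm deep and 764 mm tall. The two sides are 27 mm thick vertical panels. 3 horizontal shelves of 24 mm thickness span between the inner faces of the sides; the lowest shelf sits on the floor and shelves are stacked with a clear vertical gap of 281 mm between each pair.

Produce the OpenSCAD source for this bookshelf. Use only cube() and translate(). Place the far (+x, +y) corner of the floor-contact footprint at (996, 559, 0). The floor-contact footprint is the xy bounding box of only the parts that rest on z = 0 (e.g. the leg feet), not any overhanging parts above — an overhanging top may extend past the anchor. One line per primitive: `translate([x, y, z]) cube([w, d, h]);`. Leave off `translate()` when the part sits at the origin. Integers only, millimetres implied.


translate([184, 244, 0]) cube([27, 315, 764]);
translate([969, 244, 0]) cube([27, 315, 764]);
translate([211, 244, 0]) cube([758, 315, 24]);
translate([211, 244, 305]) cube([758, 315, 24]);
translate([211, 244, 610]) cube([758, 315, 24]);


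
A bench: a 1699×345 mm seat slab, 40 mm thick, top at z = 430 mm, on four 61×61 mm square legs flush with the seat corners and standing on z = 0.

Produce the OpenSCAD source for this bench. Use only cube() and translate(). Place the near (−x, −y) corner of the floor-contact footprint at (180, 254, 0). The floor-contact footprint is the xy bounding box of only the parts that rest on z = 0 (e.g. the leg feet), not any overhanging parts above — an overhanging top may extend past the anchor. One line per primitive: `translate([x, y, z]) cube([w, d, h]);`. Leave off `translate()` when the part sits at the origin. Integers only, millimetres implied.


translate([180, 254, 390]) cube([1699, 345, 40]);
translate([180, 254, 0]) cube([61, 61, 390]);
translate([180, 538, 0]) cube([61, 61, 390]);
translate([1818, 254, 0]) cube([61, 61, 390]);
translate([1818, 538, 0]) cube([61, 61, 390]);


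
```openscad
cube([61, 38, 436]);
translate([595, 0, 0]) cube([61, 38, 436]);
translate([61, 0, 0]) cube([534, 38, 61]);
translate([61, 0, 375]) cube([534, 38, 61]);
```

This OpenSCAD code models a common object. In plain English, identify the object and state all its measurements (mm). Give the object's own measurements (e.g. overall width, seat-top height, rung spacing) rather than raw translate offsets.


A rectangular picture frame lying in the x–z plane (depth along y). The opening is 534 mm wide (x) by 314 mm tall (z), surrounded by a border 61 mm wide on all four sides. The frame is 38 mm deep and is made of two full-height vertical stiles with two horizontal rails fitted between them.


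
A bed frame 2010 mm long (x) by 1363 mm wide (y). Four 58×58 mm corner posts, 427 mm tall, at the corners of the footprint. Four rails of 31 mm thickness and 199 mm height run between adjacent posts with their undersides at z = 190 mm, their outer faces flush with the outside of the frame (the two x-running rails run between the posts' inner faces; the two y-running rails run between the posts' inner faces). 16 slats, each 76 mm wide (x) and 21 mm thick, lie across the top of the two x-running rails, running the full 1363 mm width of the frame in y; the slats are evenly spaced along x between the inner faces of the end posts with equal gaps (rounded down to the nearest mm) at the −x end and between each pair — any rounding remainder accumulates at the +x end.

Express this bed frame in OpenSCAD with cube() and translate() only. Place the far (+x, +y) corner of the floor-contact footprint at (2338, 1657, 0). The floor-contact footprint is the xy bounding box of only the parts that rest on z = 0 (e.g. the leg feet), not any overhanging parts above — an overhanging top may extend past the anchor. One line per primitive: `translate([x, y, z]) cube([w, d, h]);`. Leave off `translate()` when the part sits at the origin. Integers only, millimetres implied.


translate([328, 294, 0]) cube([58, 58, 427]);
translate([328, 1599, 0]) cube([58, 58, 427]);
translate([2280, 294, 0]) cube([58, 58, 427]);
translate([2280, 1599, 0]) cube([58, 58, 427]);
translate([386, 294, 190]) cube([1894, 31, 199]);
translate([386, 1626, 190]) cube([1894, 31, 199]);
translate([328, 352, 190]) cube([31, 1247, 199]);
translate([2307, 352, 190]) cube([31, 1247, 199]);
translate([425, 294, 389]) cube([76, 1363, 21]);
translate([540, 294, 389]) cube([76, 1363, 21]);
translate([655, 294, 389]) cube([76, 1363, 21]);
translate([770, 294, 389]) cube([76, 1363, 21]);
translate([885, 294, 389]) cube([76, 1363, 21]);
translate([1000, 294, 389]) cube([76, 1363, 21]);
translate([1115, 294, 389]) cube([76, 1363, 21]);
translate([1230, 294, 389]) cube([76, 1363, 21]);
translate([1345, 294, 389]) cube([76, 1363, 21]);
translate([1460, 294, 389]) cube([76, 1363, 21]);
translate([1575, 294, 389]) cube([76, 1363, 21]);
translate([1690, 294, 389]) cube([76, 1363, 21]);
translate([1805, 294, 389]) cube([76, 1363, 21]);
translate([1920, 294, 389]) cube([76, 1363, 21]);
translate([2035, 294, 389]) cube([76, 1363, 21]);
translate([2150, 294, 389]) cube([76, 1363, 21]);


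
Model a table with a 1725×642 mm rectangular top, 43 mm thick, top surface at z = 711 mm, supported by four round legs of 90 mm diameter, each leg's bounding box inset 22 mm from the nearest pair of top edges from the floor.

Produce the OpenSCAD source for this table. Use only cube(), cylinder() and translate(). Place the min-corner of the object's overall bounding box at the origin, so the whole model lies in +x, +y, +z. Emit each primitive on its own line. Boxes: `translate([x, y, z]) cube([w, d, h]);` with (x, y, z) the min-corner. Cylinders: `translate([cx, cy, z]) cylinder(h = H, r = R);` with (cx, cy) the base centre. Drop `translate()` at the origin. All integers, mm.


translate([0, 0, 668]) cube([1725, 642, 43]);
translate([67, 67, 0]) cylinder(h = 668, r = 45);
translate([1658, 67, 0]) cylinder(h = 668, r = 45);
translate([67, 575, 0]) cylinder(h = 668, r = 45);
translate([1658, 575, 0]) cylinder(h = 668, r = 45);


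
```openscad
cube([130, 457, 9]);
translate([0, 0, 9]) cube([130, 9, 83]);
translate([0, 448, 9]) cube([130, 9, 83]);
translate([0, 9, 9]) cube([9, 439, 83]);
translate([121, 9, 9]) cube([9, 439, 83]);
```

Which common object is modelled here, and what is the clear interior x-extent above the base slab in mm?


An open box. The internal width is 112 mm.

A 130×457 base slab with four walls standing on it — an open box. The base is 130 mm wide and the walls are 9 mm thick, so the internal width is 130 − 2 × 9 = 112 mm.


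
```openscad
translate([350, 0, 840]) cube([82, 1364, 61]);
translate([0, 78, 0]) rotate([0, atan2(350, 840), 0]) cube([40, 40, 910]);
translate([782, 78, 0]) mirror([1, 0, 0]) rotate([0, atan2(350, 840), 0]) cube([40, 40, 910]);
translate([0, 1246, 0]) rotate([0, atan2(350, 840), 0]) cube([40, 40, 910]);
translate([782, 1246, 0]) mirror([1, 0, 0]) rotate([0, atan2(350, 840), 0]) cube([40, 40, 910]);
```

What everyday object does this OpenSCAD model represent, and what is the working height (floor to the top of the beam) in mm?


A sawhorse. The overall height is 901 mm.

A beam across two mirrored pairs of raked legs — a sawhorse. The beam's underside is at z = 840 (matching the legs' vertical rise in atan2(350, 840)) and the beam is 61 mm tall, so its top is at 840 + 61 = 901 mm. The raked legs top out at the beam's underside, so that is the highest point.


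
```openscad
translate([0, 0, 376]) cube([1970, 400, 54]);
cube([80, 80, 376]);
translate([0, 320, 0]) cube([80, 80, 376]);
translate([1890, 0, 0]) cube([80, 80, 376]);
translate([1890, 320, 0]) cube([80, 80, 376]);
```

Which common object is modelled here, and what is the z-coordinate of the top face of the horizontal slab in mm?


A bench. The seat-top height is 430 mm.

A long slab on four corner posts — a bench. The slab sits at z = 376 with thickness 54, so the top is 376 + 54 = 430 mm.


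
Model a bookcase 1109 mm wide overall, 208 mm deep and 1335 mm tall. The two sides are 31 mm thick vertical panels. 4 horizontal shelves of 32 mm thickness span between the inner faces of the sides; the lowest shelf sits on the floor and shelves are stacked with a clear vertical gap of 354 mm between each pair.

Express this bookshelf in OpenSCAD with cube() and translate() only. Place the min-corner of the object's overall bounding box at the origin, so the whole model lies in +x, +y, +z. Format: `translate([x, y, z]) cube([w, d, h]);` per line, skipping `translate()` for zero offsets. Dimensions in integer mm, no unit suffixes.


cube([31, 208, 1335]);
translate([1078, 0, 0]) cube([31, 208, 1335]);
translate([31, 0, 0]) cube([1047, 208, 32]);
translate([31, 0, 386]) cube([1047, 208, 32]);
translate([31, 0, 772]) cube([1047, 208, 32]);
translate([31, 0, 1158]) cube([1047, 208, 32]);


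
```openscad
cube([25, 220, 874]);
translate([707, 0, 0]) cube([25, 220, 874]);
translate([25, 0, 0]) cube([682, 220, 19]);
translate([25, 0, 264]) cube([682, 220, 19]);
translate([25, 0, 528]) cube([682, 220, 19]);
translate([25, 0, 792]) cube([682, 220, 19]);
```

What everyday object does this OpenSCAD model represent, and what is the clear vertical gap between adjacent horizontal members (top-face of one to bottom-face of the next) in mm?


A bookshelf. The clear shelf gap is 245 mm.

Two tall side panels with 4 horizontal boards between them — a bookshelf. The first two shelf undersides are at z = 0 and z = 264; with shelf thickness 19, the clear gap is 264 − 0 − 19 = 245 mm.


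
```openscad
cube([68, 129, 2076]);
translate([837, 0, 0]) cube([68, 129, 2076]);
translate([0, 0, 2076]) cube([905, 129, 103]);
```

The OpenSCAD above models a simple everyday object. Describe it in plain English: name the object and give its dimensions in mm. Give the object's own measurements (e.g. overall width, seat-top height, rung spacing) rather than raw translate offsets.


A door frame. The clear opening is 769 mm wide and 2076 mm high. Two 68 mm wide jambs, 129 mm deep, stand either side of the opening from the floor to the top of the opening. A 103 mm thick head sits across the top of both jambs, spanning the full outside width of the frame.


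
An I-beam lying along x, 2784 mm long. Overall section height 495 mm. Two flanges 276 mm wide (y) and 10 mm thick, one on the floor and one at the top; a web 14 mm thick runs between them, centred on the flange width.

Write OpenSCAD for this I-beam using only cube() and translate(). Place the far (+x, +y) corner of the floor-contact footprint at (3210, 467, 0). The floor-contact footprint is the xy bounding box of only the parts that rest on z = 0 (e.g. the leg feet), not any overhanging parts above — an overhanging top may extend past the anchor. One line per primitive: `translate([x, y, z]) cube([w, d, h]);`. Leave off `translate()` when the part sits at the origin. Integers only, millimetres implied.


translate([426, 191, 0]) cube([2784, 276, 10]);
translate([426, 322, 10]) cube([2784, 14, 475]);
translate([426, 191, 485]) cube([2784, 276, 10]);


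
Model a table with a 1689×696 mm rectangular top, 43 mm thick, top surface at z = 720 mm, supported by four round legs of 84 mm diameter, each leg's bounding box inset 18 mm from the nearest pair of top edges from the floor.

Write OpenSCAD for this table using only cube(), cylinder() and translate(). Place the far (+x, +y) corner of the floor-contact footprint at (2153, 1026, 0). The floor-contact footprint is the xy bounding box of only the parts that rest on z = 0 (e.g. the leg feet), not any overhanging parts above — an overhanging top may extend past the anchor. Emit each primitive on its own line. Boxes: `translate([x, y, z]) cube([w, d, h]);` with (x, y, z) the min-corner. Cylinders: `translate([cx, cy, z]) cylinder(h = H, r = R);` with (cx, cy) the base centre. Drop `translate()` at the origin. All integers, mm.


translate([482, 348, 677]) cube([1689, 696, 43]);
translate([542, 408, 0]) cylinder(h = 677, r = 42);
translate([2111, 408, 0]) cylinder(h = 677, r = 42);
translate([542, 984, 0]) cylinder(h = 677, r = 42);
translate([2111, 984, 0]) cylinder(h = 677, r = 42);


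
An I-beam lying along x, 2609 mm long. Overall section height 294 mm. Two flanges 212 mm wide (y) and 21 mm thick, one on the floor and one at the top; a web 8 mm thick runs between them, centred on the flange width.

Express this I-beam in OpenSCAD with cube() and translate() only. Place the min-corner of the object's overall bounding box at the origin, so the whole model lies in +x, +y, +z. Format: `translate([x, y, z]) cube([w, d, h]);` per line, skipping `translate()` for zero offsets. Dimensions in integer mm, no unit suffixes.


cube([2609, 212, 21]);
translate([0, 102, 21]) cube([2609, 8, 252]);
translate([0, 0, 273]) cube([2609, 212, 21]);


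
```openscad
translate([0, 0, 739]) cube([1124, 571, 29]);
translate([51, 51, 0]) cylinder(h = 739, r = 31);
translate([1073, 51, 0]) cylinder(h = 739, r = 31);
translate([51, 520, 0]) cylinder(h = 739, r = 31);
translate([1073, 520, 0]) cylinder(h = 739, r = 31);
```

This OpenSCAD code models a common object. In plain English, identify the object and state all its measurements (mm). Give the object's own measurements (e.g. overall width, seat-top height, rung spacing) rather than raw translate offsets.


A rectangular dining table. The top is 1124×571×29 mm with its upper surface at z = 768 mm. It stands on four round legs of 62 mm diameter, each leg's bounding box inset 20 mm from the nearest pair of top edges, running from the floor to the underside of the top.


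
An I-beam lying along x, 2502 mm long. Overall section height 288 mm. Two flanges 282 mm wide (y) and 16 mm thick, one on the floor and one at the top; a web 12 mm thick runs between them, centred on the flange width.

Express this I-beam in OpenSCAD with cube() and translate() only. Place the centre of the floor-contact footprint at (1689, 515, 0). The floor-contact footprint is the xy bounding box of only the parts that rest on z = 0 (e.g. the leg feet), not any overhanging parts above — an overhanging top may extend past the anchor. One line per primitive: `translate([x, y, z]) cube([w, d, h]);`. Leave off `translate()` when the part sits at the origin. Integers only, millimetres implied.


translate([438, 374, 0]) cube([2502, 282, 16]);
translate([438, 509, 16]) cube([2502, 12, 256]);
translate([438, 374, 272]) cube([2502, 282, 16]);


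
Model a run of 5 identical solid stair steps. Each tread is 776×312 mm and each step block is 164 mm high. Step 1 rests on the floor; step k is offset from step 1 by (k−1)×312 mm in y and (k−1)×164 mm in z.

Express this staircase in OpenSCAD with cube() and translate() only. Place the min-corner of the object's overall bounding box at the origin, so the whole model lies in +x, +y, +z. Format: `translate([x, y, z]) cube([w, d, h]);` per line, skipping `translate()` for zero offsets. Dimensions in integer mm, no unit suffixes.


cube([776, 312, 164]);
translate([0, 312, 164]) cube([776, 312, 164]);
translate([0, 624, 328]) cube([776, 312, 164]);
translate([0, 936, 492]) cube([776, 312, 164]);
translate([0, 1248, 656]) cube([776, 312, 164]);


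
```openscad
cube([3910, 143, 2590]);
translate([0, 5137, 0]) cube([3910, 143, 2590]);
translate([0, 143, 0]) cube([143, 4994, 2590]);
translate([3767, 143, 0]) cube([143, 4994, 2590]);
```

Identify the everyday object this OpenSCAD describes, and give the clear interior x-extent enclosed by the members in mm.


A house (or room) frame. The interior width is 3624 mm.

Four 2590 mm walls enclosing a rectangle with no floor or roof — a room or house frame. Outside width is 3910 mm and wall thickness is 143 mm, so the interior width is 3910 − 2 × 143 = 3624 mm.


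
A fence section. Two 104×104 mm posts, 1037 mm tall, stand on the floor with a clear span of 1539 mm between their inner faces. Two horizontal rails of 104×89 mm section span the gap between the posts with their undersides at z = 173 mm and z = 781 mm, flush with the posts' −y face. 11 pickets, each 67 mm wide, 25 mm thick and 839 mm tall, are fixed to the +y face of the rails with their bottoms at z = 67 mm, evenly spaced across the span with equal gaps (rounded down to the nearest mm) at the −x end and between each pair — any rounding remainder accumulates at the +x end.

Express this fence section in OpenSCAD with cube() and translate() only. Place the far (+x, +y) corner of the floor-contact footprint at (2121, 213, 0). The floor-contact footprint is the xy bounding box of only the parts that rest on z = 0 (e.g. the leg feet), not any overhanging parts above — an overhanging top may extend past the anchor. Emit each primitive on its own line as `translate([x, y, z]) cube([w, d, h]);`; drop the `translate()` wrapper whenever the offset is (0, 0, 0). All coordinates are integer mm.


translate([374, 109, 0]) cube([104, 104, 1037]);
translate([2017, 109, 0]) cube([104, 104, 1037]);
translate([478, 109, 173]) cube([1539, 104, 89]);
translate([478, 109, 781]) cube([1539, 104, 89]);
translate([544, 213, 67]) cube([67, 25, 839]);
translate([677, 213, 67]) cube([67, 25, 839]);
translate([810, 213, 67]) cube([67, 25, 839]);
translate([943, 213, 67]) cube([67, 25, 839]);
translate([1076, 213, 67]) cube([67, 25, 839]);
translate([1209, 213, 67]) cube([67, 25, 839]);
translate([1342, 213, 67]) cube([67, 25, 839]);
translate([1475, 213, 67]) cube([67, 25, 839]);
translate([1608, 213, 67]) cube([67, 25, 839]);
translate([1741, 213, 67]) cube([67, 25, 839]);
translate([1874, 213, 67]) cube([67, 25, 839]);


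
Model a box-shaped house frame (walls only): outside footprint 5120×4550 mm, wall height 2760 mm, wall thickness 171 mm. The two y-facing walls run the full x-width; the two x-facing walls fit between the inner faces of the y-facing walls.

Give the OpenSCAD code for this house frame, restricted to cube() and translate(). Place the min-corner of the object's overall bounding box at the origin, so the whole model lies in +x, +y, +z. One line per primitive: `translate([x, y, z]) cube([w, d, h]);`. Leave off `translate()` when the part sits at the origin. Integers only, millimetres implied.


cube([5120, 171, 2760]);
translate([0, 4379, 0]) cube([5120, 171, 2760]);
translate([0, 171, 0]) cube([171, 4208, 2760]);
translate([4949, 171, 0]) cube([171, 4208, 2760]);


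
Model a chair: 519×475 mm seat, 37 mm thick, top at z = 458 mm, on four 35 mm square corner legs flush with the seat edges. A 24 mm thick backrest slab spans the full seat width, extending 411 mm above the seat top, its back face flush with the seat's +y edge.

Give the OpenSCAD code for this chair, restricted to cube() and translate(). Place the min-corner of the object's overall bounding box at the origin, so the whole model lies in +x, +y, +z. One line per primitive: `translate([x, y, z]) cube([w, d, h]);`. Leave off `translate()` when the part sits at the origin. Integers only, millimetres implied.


translate([0, 0, 421]) cube([519, 475, 37]);
cube([35, 35, 421]);
translate([484, 0, 0]) cube([35, 35, 421]);
translate([0, 440, 0]) cube([35, 35, 421]);
translate([484, 440, 0]) cube([35, 35, 421]);
translate([0, 451, 458]) cube([519, 24, 411]);


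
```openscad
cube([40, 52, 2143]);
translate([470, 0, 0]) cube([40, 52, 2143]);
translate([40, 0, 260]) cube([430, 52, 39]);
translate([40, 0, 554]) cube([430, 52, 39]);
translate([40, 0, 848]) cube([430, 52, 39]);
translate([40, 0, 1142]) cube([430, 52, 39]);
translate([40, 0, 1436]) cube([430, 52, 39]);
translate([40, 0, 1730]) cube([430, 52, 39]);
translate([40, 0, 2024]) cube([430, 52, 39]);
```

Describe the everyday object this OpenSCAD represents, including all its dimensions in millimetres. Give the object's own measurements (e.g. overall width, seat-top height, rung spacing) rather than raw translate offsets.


A straight ladder. Two 40×52 mm vertical rails, 2143 mm tall, stand 510 mm apart (outside-to-outside) with their front faces coplanar on the −y side. 7 rungs, each 52 mm deep and 39 mm tall, span between the inner faces of the rails, front faces flush with the rails. The lowest rung's underside is at z = 260 mm and rungs are spaced 294 mm apart (underside to underside).


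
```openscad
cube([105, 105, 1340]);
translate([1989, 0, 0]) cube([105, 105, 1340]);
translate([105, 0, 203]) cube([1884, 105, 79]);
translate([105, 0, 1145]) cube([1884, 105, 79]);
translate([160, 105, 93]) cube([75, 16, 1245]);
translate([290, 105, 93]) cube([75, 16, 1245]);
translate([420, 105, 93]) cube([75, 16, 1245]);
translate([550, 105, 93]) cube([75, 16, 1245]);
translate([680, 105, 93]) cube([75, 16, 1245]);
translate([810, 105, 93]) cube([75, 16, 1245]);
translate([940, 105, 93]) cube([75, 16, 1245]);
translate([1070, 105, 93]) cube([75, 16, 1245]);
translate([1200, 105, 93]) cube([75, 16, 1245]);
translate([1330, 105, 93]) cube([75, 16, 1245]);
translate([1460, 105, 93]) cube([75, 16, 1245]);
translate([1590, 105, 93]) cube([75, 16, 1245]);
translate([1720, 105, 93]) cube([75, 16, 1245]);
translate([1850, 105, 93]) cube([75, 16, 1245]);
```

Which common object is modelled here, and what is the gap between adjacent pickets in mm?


A fence section. The picket gap is 55 mm.

Two posts, two rails, 14 pickets — a fence section. Span 1884 mm holds 14 pickets of 75 mm with 15 equal gaps: ⌊(1884 − 14·75) / 15⌋ = 55 mm.


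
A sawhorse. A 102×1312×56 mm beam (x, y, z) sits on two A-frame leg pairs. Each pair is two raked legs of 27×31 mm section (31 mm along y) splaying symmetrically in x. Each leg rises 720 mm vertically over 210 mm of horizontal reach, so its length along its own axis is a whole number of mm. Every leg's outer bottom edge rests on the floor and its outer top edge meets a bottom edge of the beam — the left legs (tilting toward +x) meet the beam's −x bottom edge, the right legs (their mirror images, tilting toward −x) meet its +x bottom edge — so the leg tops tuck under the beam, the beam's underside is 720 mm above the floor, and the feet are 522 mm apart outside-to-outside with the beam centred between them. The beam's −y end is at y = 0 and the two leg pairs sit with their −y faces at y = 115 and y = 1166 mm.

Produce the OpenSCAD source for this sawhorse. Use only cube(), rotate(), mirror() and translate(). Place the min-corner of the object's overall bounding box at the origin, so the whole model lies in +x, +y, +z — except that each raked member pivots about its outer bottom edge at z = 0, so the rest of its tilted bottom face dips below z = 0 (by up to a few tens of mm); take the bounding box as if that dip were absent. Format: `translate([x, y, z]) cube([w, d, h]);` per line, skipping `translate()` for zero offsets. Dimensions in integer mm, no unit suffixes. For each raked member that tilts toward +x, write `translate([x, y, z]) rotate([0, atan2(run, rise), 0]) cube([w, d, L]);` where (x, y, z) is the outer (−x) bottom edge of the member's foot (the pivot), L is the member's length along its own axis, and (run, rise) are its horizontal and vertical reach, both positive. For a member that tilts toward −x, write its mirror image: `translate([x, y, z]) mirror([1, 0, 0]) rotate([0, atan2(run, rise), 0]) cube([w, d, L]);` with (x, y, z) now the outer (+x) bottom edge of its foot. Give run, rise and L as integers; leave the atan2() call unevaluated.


translate([210, 0, 720]) cube([102, 1312, 56]);
translate([0, 115, 0]) rotate([0, atan2(210, 720), 0]) cube([27, 31, 750]);
translate([522, 115, 0]) mirror([1, 0, 0]) rotate([0, atan2(210, 720), 0]) cube([27, 31, 750]);
translate([0, 1166, 0]) rotate([0, atan2(210, 720), 0]) cube([27, 31, 750]);
translate([522, 1166, 0]) mirror([1, 0, 0]) rotate([0, atan2(210, 720), 0]) cube([27, 31, 750]);


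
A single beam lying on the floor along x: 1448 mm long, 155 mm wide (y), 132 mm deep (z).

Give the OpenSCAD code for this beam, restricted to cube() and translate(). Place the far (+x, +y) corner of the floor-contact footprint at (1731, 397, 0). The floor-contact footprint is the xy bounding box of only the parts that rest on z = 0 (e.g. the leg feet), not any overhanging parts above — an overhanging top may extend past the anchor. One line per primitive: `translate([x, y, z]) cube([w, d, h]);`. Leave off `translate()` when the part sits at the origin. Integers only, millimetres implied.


translate([283, 242, 0]) cube([1448, 155, 132]);


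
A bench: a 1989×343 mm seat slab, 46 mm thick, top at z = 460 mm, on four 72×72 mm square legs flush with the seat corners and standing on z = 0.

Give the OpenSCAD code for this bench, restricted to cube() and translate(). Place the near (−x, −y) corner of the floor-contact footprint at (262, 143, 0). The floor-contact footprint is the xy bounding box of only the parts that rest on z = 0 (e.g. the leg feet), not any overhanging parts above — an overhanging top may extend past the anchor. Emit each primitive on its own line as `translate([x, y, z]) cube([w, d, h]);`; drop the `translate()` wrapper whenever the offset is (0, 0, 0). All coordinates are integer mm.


translate([262, 143, 414]) cube([1989, 343, 46]);
translate([262, 143, 0]) cube([72, 72, 414]);
translate([262, 414, 0]) cube([72, 72, 414]);
translate([2179, 143, 0]) cube([72, 72, 414]);
translate([2179, 414, 0]) cube([72, 72, 414]);


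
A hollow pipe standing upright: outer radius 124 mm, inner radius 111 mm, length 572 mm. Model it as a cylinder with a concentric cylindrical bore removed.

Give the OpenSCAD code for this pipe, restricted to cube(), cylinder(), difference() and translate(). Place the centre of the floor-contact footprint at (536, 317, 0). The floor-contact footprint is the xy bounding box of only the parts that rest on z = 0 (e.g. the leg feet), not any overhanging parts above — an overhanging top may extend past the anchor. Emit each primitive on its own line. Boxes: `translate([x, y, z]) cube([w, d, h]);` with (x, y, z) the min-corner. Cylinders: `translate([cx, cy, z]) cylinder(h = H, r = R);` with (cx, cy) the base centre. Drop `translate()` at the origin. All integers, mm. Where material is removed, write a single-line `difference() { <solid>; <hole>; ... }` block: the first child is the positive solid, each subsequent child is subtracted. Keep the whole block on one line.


difference() { translate([536, 317, 0]) cylinder(h = 572, r = 124); translate([536, 317, 0]) cylinder(h = 572, r = 111); }


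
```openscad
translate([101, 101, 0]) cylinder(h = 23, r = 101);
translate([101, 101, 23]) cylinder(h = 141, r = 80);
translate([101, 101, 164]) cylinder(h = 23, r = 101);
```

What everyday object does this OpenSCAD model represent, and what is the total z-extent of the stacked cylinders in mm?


A spool. The overall height is 187 mm.

Three coaxial cylinders, large–small–large — a spool. Two 23 mm flanges and a 141 mm core give 23 + 141 + 23 = 187 mm.


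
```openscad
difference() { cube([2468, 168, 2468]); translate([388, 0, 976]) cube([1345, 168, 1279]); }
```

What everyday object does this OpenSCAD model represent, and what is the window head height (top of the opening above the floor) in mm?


A wall with a window opening. The window head height is 2255 mm.

A wall with a rectangular opening subtracted — a window. Sill at z = 976, opening 1279 mm tall, so the head is at 976 + 1279 = 2255 mm.
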